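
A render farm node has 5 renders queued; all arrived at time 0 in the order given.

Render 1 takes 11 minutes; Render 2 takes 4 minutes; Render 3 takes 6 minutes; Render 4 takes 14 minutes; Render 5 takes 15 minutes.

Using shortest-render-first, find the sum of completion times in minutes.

SPT (increasing processing time): Render 2 Render 3 Render 1 Render 4 Render 5.
Render 2: 0→4
Render 3: 4→10
Render 1: 10→21
Render 4: 21→35
Render 5: 35→50
Sum = 4+10+21+35+50 = 120.

120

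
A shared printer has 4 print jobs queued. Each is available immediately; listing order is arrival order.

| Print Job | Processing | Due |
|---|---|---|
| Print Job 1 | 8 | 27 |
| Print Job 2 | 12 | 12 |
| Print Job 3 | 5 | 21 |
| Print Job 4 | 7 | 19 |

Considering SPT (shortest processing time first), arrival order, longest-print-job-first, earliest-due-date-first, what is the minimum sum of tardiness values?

8

SPT (increasing processing time): Print Job 3 Print Job 4 Print Job 1 Print Job 2.
Print Job 3: 0→5, due 21, tardiness 0
Print Job 4: 5→12, due 19, tardiness 0
Print Job 1: 12→20, due 27, tardiness 0
Print Job 2: 20→32, due 12, tardiness 20
Sum = 0+0+0+20 = 20.
FIFO (arrival order): Print Job 1 Print Job 2 Print Job 3 Print Job 4.
Print Job 1: 0→8, due 27, tardiness 0
Print Job 2: 8→20, due 12, tardiness 8
Print Job 3: 20→25, due 21, tardiness 4
Print Job 4: 25→32, due 19, tardiness 13
Sum = 0+8+4+13 = 25.
LPT (decreasing processing time): Print Job 2 Print Job 1 Print Job 4 Print Job 3.
Print Job 2: 0→12, due 12, tardiness 0
Print Job 1: 12→20, due 27, tardiness 0
Print Job 4: 20→27, due 19, tardiness 8
Print Job 3: 27→32, due 21, tardiness 11
Sum = 0+0+8+11 = 19.
EDD (increasing due date): Print Job 2 Print Job 4 Print Job 3 Print Job 1.
Print Job 2: 0→12, due 12, tardiness 0
Print Job 4: 12→19, due 19, tardiness 0
Print Job 3: 19→24, due 21, tardiness 3
Print Job 1: 24→32, due 27, tardiness 5
Sum = 0+0+3+5 = 8.
SPT 20, FIFO 25, LPT 19, EDD 8 → minimum 8.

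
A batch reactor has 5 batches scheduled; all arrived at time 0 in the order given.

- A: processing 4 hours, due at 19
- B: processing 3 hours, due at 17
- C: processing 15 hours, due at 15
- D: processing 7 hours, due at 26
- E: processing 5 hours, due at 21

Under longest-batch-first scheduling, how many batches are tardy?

LPT (decreasing processing time): C D E A B.
C: 0→15, due 15, tardiness 0
D: 15→22, due 26, tardiness 0
E: 22→27, due 21, tardiness 6
A: 27→31, due 19, tardiness 12
B: 31→34, due 17, tardiness 17
Late batches: 3.

3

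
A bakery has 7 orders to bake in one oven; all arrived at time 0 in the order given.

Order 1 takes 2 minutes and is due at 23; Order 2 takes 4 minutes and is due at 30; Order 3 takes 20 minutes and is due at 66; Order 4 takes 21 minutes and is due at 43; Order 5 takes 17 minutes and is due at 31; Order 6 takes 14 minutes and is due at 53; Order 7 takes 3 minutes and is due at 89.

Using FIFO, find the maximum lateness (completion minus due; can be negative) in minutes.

33

FIFO (arrival order): Order 1 Order 2 Order 3 Order 4 Order 5 Order 6 Order 7.
Order 1: 0→2, due 23, lateness -21
Order 2: 2→6, due 30, lateness -24
Order 3: 6→26, due 66, lateness -40
Order 4: 26→47, due 43, lateness 4
Order 5: 47→64, due 31, lateness 33
Order 6: 64→78, due 53, lateness 25
Order 7: 78→81, due 89, lateness -8
Maximum = 33.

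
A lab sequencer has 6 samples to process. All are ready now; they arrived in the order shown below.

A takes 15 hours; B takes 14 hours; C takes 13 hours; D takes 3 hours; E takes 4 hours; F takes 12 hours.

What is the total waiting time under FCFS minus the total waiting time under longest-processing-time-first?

-18

FIFO (arrival order): A B C D E F.
A: waits 0, runs 0→15
B: waits 15, runs 15→29
C: waits 29, runs 29→42
D: waits 42, runs 42→45
E: waits 45, runs 45→49
F: waits 49, runs 49→61
Sum = 0+15+29+42+45+49 = 180.
LPT (decreasing processing time): A B C F E D.
A: waits 0, runs 0→15
B: waits 15, runs 15→29
C: waits 29, runs 29→42
F: waits 42, runs 42→54
E: waits 54, runs 54→58
D: waits 58, runs 58→61
Sum = 0+15+29+42+54+58 = 198.
Difference = 180 − 198 = -18.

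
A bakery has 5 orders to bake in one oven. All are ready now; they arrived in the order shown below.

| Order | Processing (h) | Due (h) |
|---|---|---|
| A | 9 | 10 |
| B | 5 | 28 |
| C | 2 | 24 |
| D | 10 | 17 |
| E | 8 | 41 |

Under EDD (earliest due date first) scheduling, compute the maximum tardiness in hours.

2

EDD (increasing due date): A D C B E.
A: 0→9, due 10, tardiness 0
D: 9→19, due 17, tardiness 2
C: 19→21, due 24, tardiness 0
B: 21→26, due 28, tardiness 0
E: 26→34, due 41, tardiness 0
Maximum = 2.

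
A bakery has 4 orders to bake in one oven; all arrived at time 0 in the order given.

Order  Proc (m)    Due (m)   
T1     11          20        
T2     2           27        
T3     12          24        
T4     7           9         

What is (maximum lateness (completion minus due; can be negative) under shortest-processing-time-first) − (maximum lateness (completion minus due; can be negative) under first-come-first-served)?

-15

SPT (increasing processing time): T2 T4 T1 T3.
T2: 0→2, due 27, lateness -25
T4: 2→9, due 9, lateness 0
T1: 9→20, due 20, lateness 0
T3: 20→32, due 24, lateness 8
Maximum = 8.
FIFO (arrival order): T1 T2 T3 T4.
T1: 0→11, due 20, lateness -9
T2: 11→13, due 27, lateness -14
T3: 13→25, due 24, lateness 1
T4: 25→32, due 9, lateness 23
Maximum = 23.
Difference = 8 − 23 = -15.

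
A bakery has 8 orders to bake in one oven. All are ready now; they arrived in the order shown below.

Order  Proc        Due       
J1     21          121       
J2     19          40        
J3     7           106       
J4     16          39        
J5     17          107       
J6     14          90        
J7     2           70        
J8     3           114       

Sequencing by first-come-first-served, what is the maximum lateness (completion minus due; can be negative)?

26

FIFO (arrival order): J1 J2 J3 J4 J5 J6 J7 J8.
J1: 0→21, due 121, lateness -100
J2: 21→40, due 40, lateness 0
J3: 40→47, due 106, lateness -59
J4: 47→63, due 39, lateness 24
J5: 63→80, due 107, lateness -27
J6: 80→94, due 90, lateness 4
J7: 94→96, due 70, lateness 26
J8: 96→99, due 114, lateness -15
Maximum = 26.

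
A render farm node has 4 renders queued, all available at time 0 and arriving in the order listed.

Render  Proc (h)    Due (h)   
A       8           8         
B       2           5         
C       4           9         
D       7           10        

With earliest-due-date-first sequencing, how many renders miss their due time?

EDD (increasing due date): B A C D.
B: 0→2, due 5, tardiness 0
A: 2→10, due 8, tardiness 2
C: 10→14, due 9, tardiness 5
D: 14→21, due 10, tardiness 11
Late renders: 3.

3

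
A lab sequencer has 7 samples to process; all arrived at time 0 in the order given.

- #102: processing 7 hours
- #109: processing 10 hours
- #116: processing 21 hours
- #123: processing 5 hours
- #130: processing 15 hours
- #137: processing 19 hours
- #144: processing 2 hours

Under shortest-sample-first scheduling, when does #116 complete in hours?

SPT (increasing processing time): #144 #123 #102 #109 #130 #137 #116.
#144: 0→2
#123: 2→7
#102: 7→14
#109: 14→24
#130: 24→39
#137: 39→58
#116: 58→79

79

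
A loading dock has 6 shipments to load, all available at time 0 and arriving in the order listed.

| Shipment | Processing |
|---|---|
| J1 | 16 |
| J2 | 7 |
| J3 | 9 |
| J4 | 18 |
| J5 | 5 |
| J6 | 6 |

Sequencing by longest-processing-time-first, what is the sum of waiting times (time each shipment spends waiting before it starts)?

LPT (decreasing processing time): J4 J1 J3 J2 J6 J5.
J4: waits 0, runs 0→18
J1: waits 18, runs 18→34
J3: waits 34, runs 34→43
J2: waits 43, runs 43→50
J6: waits 50, runs 50→56
J5: waits 56, runs 56→61
Sum = 0+18+34+43+50+56 = 201.

201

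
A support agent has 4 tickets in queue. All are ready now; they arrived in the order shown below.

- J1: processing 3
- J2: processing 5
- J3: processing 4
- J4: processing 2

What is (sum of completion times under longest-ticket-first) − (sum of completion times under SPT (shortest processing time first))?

10

LPT (decreasing processing time): J2 J3 J1 J4.
J2: 0→5
J3: 5→9
J1: 9→12
J4: 12→14
Sum = 5+9+12+14 = 40.
SPT (increasing processing time): J4 J1 J3 J2.
J4: 0→2
J1: 2→5
J3: 5→9
J2: 9→14
Sum = 2+5+9+14 = 30.
Difference = 40 − 30 = 10.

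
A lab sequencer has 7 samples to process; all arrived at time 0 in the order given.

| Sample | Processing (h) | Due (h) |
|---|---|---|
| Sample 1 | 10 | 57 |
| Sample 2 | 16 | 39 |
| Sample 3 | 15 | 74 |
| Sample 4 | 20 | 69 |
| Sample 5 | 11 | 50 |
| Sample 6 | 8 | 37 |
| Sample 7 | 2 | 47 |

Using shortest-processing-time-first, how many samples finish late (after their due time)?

2

SPT (increasing processing time): Sample 7 Sample 6 Sample 1 Sample 5 Sample 3 Sample 2 Sample 4.
Sample 7: 0→2, due 47, tardiness 0
Sample 6: 2→10, due 37, tardiness 0
Sample 1: 10→20, due 57, tardiness 0
Sample 5: 20→31, due 50, tardiness 0
Sample 3: 31→46, due 74, tardiness 0
Sample 2: 46→62, due 39, tardiness 23
Sample 4: 62→82, due 69, tardiness 13
Late samples: 2.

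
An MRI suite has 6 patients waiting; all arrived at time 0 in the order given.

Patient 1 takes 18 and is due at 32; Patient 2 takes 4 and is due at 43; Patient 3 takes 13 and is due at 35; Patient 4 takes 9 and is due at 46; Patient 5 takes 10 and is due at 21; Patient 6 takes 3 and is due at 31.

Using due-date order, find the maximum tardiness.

EDD (increasing due date): Patient 5 Patient 6 Patient 1 Patient 3 Patient 2 Patient 4.
Patient 5: 0→10, due 21, tardiness 0
Patient 6: 10→13, due 31, tardiness 0
Patient 1: 13→31, due 32, tardiness 0
Patient 3: 31→44, due 35, tardiness 9
Patient 2: 44→48, due 43, tardiness 5
Patient 4: 48→57, due 46, tardiness 11
Maximum = 11.

11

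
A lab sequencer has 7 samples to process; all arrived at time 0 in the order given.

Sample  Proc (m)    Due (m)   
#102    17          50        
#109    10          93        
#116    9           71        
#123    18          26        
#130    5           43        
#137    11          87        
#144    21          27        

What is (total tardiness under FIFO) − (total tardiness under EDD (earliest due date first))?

84

FIFO (arrival order): #102 #109 #116 #123 #130 #137 #144.
#102: 0→17, due 50, tardiness 0
#109: 17→27, due 93, tardiness 0
#116: 27→36, due 71, tardiness 0
#123: 36→54, due 26, tardiness 28
#130: 54→59, due 43, tardiness 16
#137: 59→70, due 87, tardiness 0
#144: 70→91, due 27, tardiness 64
Sum = 0+0+0+28+16+0+64 = 108.
EDD (increasing due date): #123 #144 #130 #102 #116 #137 #109.
#123: 0→18, due 26, tardiness 0
#144: 18→39, due 27, tardiness 12
#130: 39→44, due 43, tardiness 1
#102: 44→61, due 50, tardiness 11
#116: 61→70, due 71, tardiness 0
#137: 70→81, due 87, tardiness 0
#109: 81→91, due 93, tardiness 0
Sum = 0+12+1+11+0+0+0 = 24.
Difference = 108 − 24 = 84.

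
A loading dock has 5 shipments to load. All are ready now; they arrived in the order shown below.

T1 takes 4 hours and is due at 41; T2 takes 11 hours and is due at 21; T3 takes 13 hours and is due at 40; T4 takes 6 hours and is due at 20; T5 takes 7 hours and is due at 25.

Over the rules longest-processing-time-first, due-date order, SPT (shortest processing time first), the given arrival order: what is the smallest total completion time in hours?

LPT (decreasing processing time): T3 T2 T5 T4 T1.
T3: 0→13
T2: 13→24
T5: 24→31
T4: 31→37
T1: 37→41
Sum = 13+24+31+37+41 = 146.
EDD (increasing due date): T4 T2 T5 T3 T1.
T4: 0→6
T2: 6→17
T5: 17→24
T3: 24→37
T1: 37→41
Sum = 6+17+24+37+41 = 125.
SPT (increasing processing time): T1 T4 T5 T2 T3.
T1: 0→4
T4: 4→10
T5: 10→17
T2: 17→28
T3: 28→41
Sum = 4+10+17+28+41 = 100.
FIFO (arrival order): T1 T2 T3 T4 T5.
T1: 0→4
T2: 4→15
T3: 15→28
T4: 28→34
T5: 34→41
Sum = 4+15+28+34+41 = 122.
LPT 146, EDD 125, SPT 100, FIFO 122 → minimum 100.

100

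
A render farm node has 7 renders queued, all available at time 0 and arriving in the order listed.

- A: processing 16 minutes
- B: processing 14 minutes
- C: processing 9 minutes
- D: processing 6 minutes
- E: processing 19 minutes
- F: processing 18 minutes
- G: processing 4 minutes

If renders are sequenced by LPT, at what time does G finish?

86

LPT (decreasing processing time): E F A B C D G.
E: 0→19
F: 19→37
A: 37→53
B: 53→67
C: 67→76
D: 76→82
G: 82→86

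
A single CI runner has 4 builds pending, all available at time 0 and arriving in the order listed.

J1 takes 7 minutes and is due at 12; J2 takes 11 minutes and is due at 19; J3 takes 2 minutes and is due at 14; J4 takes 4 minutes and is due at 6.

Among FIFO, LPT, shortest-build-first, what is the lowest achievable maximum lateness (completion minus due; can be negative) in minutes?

FIFO (arrival order): J1 J2 J3 J4.
J1: 0→7, due 12, lateness -5
J2: 7→18, due 19, lateness -1
J3: 18→20, due 14, lateness 6
J4: 20→24, due 6, lateness 18
Maximum = 18.
LPT (decreasing processing time): J2 J1 J4 J3.
J2: 0→11, due 19, lateness -8
J1: 11→18, due 12, lateness 6
J4: 18→22, due 6, lateness 16
J3: 22→24, due 14, lateness 10
Maximum = 16.
SPT (increasing processing time): J3 J4 J1 J2.
J3: 0→2, due 14, lateness -12
J4: 2→6, due 6, lateness 0
J1: 6→13, due 12, lateness 1
J2: 13→24, due 19, lateness 5
Maximum = 5.
FIFO 18, LPT 16, SPT 5 → minimum 5.

5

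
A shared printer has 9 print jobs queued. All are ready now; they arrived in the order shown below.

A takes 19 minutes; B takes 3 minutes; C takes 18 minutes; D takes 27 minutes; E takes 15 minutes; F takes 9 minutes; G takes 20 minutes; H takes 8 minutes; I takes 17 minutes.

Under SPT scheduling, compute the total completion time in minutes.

SPT (increasing processing time): B H F E I C A G D.
B: 0→3
H: 3→11
F: 11→20
E: 20→35
I: 35→52
C: 52→70
A: 70→89
G: 89→109
D: 109→136
Sum = 3+11+20+35+52+70+89+109+136 = 525.

525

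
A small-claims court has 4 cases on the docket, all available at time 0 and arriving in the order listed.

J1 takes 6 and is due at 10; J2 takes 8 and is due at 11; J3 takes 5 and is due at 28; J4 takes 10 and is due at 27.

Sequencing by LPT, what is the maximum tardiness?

14

LPT (decreasing processing time): J4 J2 J1 J3.
J4: 0→10, due 27, tardiness 0
J2: 10→18, due 11, tardiness 7
J1: 18→24, due 10, tardiness 14
J3: 24→29, due 28, tardiness 1
Maximum = 14.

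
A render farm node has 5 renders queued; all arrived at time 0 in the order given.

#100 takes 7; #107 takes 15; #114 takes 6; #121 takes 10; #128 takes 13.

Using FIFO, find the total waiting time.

95

FIFO (arrival order): #100 #107 #114 #121 #128.
#100: waits 0, runs 0→7
#107: waits 7, runs 7→22
#114: waits 22, runs 22→28
#121: waits 28, runs 28→38
#128: waits 38, runs 38→51
Sum = 0+7+22+28+38 = 95.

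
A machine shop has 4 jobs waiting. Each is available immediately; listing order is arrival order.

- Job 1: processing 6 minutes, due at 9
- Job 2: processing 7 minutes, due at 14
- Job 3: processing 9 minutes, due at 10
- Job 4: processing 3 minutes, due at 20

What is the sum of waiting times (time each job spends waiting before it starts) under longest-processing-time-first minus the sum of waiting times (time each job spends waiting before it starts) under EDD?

4

LPT (decreasing processing time): Job 3 Job 2 Job 1 Job 4.
Job 3: waits 0, runs 0→9
Job 2: waits 9, runs 9→16
Job 1: waits 16, runs 16→22
Job 4: waits 22, runs 22→25
Sum = 0+9+16+22 = 47.
EDD (increasing due date): Job 1 Job 3 Job 2 Job 4.
Job 1: waits 0, runs 0→6
Job 3: waits 6, runs 6→15
Job 2: waits 15, runs 15→22
Job 4: waits 22, runs 22→25
Sum = 0+6+15+22 = 43.
Difference = 47 − 43 = 4.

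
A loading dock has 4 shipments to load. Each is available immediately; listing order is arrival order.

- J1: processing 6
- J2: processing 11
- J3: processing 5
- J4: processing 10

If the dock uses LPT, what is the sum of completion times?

91

LPT (decreasing processing time): J2 J4 J1 J3.
J2: 0→11
J4: 11→21
J1: 21→27
J3: 27→32
Sum = 11+21+27+32 = 91.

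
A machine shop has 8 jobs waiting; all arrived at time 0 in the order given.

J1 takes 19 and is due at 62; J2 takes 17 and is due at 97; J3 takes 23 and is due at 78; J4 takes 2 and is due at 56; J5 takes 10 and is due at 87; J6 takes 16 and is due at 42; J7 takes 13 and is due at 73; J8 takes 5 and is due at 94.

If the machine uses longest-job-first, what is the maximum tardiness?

49

LPT (decreasing processing time): J3 J1 J2 J6 J7 J5 J8 J4.
J3: 0→23, due 78, tardiness 0
J1: 23→42, due 62, tardiness 0
J2: 42→59, due 97, tardiness 0
J6: 59→75, due 42, tardiness 33
J7: 75→88, due 73, tardiness 15
J5: 88→98, due 87, tardiness 11
J8: 98→103, due 94, tardiness 9
J4: 103→105, due 56, tardiness 49
Maximum = 49.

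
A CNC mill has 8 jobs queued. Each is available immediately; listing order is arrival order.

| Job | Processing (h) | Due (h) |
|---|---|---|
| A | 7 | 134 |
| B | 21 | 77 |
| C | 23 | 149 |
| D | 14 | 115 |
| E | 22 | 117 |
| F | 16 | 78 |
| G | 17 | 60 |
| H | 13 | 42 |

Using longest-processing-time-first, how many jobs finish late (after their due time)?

LPT (decreasing processing time): C E B G F D H A.
C: 0→23, due 149, tardiness 0
E: 23→45, due 117, tardiness 0
B: 45→66, due 77, tardiness 0
G: 66→83, due 60, tardiness 23
F: 83→99, due 78, tardiness 21
D: 99→113, due 115, tardiness 0
H: 113→126, due 42, tardiness 84
A: 126→133, due 134, tardiness 0
Late jobs: 3.

3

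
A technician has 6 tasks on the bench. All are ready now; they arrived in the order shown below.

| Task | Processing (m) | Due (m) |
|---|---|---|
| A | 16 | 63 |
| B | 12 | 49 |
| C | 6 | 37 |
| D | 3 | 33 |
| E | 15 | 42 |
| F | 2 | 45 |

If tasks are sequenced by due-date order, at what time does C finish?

EDD (increasing due date): D C E F B A.
D: 0→3
C: 3→9

9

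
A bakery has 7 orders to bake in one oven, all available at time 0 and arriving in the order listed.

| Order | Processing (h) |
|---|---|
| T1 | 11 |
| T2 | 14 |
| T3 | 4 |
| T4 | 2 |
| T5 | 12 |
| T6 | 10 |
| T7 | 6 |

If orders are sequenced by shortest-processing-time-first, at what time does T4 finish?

SPT (increasing processing time): T4 T3 T7 T6 T1 T5 T2.
T4: 0→2

2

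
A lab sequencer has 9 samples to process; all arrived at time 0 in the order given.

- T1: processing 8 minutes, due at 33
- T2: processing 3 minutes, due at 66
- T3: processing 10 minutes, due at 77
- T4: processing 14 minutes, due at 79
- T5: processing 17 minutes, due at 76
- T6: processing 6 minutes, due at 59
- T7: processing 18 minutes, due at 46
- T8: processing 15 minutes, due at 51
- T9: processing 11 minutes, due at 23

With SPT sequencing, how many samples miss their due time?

SPT (increasing processing time): T2 T6 T1 T3 T9 T4 T8 T5 T7.
T2: 0→3, due 66, tardiness 0
T6: 3→9, due 59, tardiness 0
T1: 9→17, due 33, tardiness 0
T3: 17→27, due 77, tardiness 0
T9: 27→38, due 23, tardiness 15
T4: 38→52, due 79, tardiness 0
T8: 52→67, due 51, tardiness 16
T5: 67→84, due 76, tardiness 8
T7: 84→102, due 46, tardiness 56
Late samples: 4.

4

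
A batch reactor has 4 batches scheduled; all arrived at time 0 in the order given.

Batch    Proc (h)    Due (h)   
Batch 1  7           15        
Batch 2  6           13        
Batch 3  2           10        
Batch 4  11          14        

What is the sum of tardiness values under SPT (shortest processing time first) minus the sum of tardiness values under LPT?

-18

SPT (increasing processing time): Batch 3 Batch 2 Batch 1 Batch 4.
Batch 3: 0→2, due 10, tardiness 0
Batch 2: 2→8, due 13, tardiness 0
Batch 1: 8→15, due 15, tardiness 0
Batch 4: 15→26, due 14, tardiness 12
Sum = 0+0+0+12 = 12.
LPT (decreasing processing time): Batch 4 Batch 1 Batch 2 Batch 3.
Batch 4: 0→11, due 14, tardiness 0
Batch 1: 11→18, due 15, tardiness 3
Batch 2: 18→24, due 13, tardiness 11
Batch 3: 24→26, due 10, tardiness 16
Sum = 0+3+11+16 = 30.
Difference = 12 − 30 = -18.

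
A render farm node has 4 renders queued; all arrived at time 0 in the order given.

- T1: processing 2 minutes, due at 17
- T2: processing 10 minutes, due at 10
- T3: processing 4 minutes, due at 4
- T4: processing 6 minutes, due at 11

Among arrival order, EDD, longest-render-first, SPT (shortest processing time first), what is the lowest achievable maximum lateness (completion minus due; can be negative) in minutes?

9

FIFO (arrival order): T1 T2 T3 T4.
T1: 0→2, due 17, lateness -15
T2: 2→12, due 10, lateness 2
T3: 12→16, due 4, lateness 12
T4: 16→22, due 11, lateness 11
Maximum = 12.
EDD (increasing due date): T3 T2 T4 T1.
T3: 0→4, due 4, lateness 0
T2: 4→14, due 10, lateness 4
T4: 14→20, due 11, lateness 9
T1: 20→22, due 17, lateness 5
Maximum = 9.
LPT (decreasing processing time): T2 T4 T3 T1.
T2: 0→10, due 10, lateness 0
T4: 10→16, due 11, lateness 5
T3: 16→20, due 4, lateness 16
T1: 20→22, due 17, lateness 5
Maximum = 16.
SPT (increasing processing time): T1 T3 T4 T2.
T1: 0→2, due 17, lateness -15
T3: 2→6, due 4, lateness 2
T4: 6→12, due 11, lateness 1
T2: 12→22, due 10, lateness 12
Maximum = 12.
FIFO 12, EDD 9, LPT 16, SPT 12 → minimum 9.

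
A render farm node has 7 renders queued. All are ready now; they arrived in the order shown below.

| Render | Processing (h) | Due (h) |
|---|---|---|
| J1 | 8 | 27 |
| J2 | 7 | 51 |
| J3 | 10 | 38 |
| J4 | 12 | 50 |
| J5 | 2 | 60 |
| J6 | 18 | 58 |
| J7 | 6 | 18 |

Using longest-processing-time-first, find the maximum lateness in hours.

LPT (decreasing processing time): J6 J4 J3 J1 J2 J7 J5.
J6: 0→18, due 58, lateness -40
J4: 18→30, due 50, lateness -20
J3: 30→40, due 38, lateness 2
J1: 40→48, due 27, lateness 21
J2: 48→55, due 51, lateness 4
J7: 55→61, due 18, lateness 43
J5: 61→63, due 60, lateness 3
Maximum = 43.

43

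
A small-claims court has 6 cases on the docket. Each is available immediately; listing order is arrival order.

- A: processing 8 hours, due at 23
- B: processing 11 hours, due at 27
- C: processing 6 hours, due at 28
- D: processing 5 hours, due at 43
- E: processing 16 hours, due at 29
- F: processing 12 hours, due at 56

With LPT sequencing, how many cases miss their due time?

4

LPT (decreasing processing time): E F B A C D.
E: 0→16, due 29, tardiness 0
F: 16→28, due 56, tardiness 0
B: 28→39, due 27, tardiness 12
A: 39→47, due 23, tardiness 24
C: 47→53, due 28, tardiness 25
D: 53→58, due 43, tardiness 15
Late cases: 4.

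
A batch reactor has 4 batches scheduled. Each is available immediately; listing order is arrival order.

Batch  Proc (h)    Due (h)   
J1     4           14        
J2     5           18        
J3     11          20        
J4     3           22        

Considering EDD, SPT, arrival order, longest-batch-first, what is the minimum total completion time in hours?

45

EDD (increasing due date): J1 J2 J3 J4.
J1: 0→4
J2: 4→9
J3: 9→20
J4: 20→23
Sum = 4+9+20+23 = 56.
SPT (increasing processing time): J4 J1 J2 J3.
J4: 0→3
J1: 3→7
J2: 7→12
J3: 12→23
Sum = 3+7+12+23 = 45.
FIFO (arrival order): J1 J2 J3 J4.
J1: 0→4
J2: 4→9
J3: 9→20
J4: 20→23
Sum = 4+9+20+23 = 56.
LPT (decreasing processing time): J3 J2 J1 J4.
J3: 0→11
J2: 11→16
J1: 16→20
J4: 20→23
Sum = 11+16+20+23 = 70.
EDD 56, SPT 45, FIFO 56, LPT 70 → minimum 45.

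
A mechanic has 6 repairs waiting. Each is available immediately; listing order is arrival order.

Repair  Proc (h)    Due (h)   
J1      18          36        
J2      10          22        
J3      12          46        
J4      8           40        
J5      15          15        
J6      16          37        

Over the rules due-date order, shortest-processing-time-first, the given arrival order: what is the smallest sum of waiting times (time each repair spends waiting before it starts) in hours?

EDD (increasing due date): J5 J2 J1 J6 J4 J3.
J5: waits 0, runs 0→15
J2: waits 15, runs 15→25
J1: waits 25, runs 25→43
J6: waits 43, runs 43→59
J4: waits 59, runs 59→67
J3: waits 67, runs 67→79
Sum = 0+15+25+43+59+67 = 209.
SPT (increasing processing time): J4 J2 J3 J5 J6 J1.
J4: waits 0, runs 0→8
J2: waits 8, runs 8→18
J3: waits 18, runs 18→30
J5: waits 30, runs 30→45
J6: waits 45, runs 45→61
J1: waits 61, runs 61→79
Sum = 0+8+18+30+45+61 = 162.
FIFO (arrival order): J1 J2 J3 J4 J5 J6.
J1: waits 0, runs 0→18
J2: waits 18, runs 18→28
J3: waits 28, runs 28→40
J4: waits 40, runs 40→48
J5: waits 48, runs 48→63
J6: waits 63, runs 63→79
Sum = 0+18+28+40+48+63 = 197.
EDD 209, SPT 162, FIFO 197 → minimum 162.

162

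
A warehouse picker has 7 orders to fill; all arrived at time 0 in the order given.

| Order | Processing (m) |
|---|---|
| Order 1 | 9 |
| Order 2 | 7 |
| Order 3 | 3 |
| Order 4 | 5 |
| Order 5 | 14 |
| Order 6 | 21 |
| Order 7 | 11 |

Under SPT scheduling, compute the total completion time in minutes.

204

SPT (increasing processing time): Order 3 Order 4 Order 2 Order 1 Order 7 Order 5 Order 6.
Order 3: 0→3
Order 4: 3→8
Order 2: 8→15
Order 1: 15→24
Order 7: 24→35
Order 5: 35→49
Order 6: 49→70
Sum = 3+8+15+24+35+49+70 = 204.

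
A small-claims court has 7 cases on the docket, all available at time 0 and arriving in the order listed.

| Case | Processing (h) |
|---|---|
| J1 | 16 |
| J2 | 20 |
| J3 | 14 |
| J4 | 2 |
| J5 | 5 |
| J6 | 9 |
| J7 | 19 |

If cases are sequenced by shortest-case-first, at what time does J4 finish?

2

SPT (increasing processing time): J4 J5 J6 J3 J1 J7 J2.
J4: 0→2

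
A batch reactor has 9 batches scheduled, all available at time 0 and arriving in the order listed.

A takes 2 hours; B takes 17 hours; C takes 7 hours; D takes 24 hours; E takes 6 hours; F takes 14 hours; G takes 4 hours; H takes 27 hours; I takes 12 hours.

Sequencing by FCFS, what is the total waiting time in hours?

398

FIFO (arrival order): A B C D E F G H I.
A: waits 0, runs 0→2
B: waits 2, runs 2→19
C: waits 19, runs 19→26
D: waits 26, runs 26→50
E: waits 50, runs 50→56
F: waits 56, runs 56→70
G: waits 70, runs 70→74
H: waits 74, runs 74→101
I: waits 101, runs 101→113
Sum = 0+2+19+26+50+56+70+74+101 = 398.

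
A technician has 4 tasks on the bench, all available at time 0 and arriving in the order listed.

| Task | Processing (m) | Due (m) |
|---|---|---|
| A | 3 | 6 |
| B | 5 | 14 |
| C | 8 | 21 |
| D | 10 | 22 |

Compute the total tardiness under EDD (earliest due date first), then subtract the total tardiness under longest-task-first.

-25

EDD (increasing due date): A B C D.
A: 0→3, due 6, tardiness 0
B: 3→8, due 14, tardiness 0
C: 8→16, due 21, tardiness 0
D: 16→26, due 22, tardiness 4
Sum = 0+0+0+4 = 4.
LPT (decreasing processing time): D C B A.
D: 0→10, due 22, tardiness 0
C: 10→18, due 21, tardiness 0
B: 18→23, due 14, tardiness 9
A: 23→26, due 6, tardiness 20
Sum = 0+0+9+20 = 29.
Difference = 4 − 29 = -25.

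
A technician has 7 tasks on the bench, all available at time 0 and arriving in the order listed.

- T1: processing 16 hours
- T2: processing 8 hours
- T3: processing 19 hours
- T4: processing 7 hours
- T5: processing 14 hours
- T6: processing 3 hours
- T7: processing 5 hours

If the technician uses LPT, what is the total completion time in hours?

365

LPT (decreasing processing time): T3 T1 T5 T2 T4 T7 T6.
T3: 0→19
T1: 19→35
T5: 35→49
T2: 49→57
T4: 57→64
T7: 64→69
T6: 69→72
Sum = 19+35+49+57+64+69+72 = 365.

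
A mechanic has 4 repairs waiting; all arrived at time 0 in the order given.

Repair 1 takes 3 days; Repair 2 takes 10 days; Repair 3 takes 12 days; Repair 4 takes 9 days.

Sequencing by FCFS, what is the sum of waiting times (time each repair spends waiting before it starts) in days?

FIFO (arrival order): Repair 1 Repair 2 Repair 3 Repair 4.
Repair 1: waits 0, runs 0→3
Repair 2: waits 3, runs 3→13
Repair 3: waits 13, runs 13→25
Repair 4: waits 25, runs 25→34
Sum = 0+3+13+25 = 41.

41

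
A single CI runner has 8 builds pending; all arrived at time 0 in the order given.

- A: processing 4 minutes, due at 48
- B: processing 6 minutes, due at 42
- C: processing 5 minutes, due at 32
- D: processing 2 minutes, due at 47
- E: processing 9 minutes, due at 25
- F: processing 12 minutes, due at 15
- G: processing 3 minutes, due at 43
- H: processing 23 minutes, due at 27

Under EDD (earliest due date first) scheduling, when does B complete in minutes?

EDD (increasing due date): F E H C B G D A.
F: 0→12
E: 12→21
H: 21→44
C: 44→49
B: 49→55

55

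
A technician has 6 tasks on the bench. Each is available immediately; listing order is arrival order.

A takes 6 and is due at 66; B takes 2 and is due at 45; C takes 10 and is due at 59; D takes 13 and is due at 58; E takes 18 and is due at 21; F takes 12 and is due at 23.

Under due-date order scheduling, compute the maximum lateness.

7

EDD (increasing due date): E F B D C A.
E: 0→18, due 21, lateness -3
F: 18→30, due 23, lateness 7
B: 30→32, due 45, lateness -13
D: 32→45, due 58, lateness -13
C: 45→55, due 59, lateness -4
A: 55→61, due 66, lateness -5
Maximum = 7.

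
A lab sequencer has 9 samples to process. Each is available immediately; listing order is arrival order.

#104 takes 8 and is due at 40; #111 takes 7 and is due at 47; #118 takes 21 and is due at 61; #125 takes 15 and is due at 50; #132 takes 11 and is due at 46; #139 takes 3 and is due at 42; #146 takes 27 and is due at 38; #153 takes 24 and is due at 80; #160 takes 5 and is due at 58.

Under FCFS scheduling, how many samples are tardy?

6

FIFO (arrival order): #104 #111 #118 #125 #132 #139 #146 #153 #160.
#104: 0→8, due 40, tardiness 0
#111: 8→15, due 47, tardiness 0
#118: 15→36, due 61, tardiness 0
#125: 36→51, due 50, tardiness 1
#132: 51→62, due 46, tardiness 16
#139: 62→65, due 42, tardiness 23
#146: 65→92, due 38, tardiness 54
#153: 92→116, due 80, tardiness 36
#160: 116→121, due 58, tardiness 63
Late samples: 6.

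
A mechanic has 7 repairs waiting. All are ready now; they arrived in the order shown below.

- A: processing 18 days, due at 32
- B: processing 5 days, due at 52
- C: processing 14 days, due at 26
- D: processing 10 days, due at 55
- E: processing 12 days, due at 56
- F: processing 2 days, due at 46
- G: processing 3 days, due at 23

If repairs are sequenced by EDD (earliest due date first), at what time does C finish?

EDD (increasing due date): G C A F B D E.
G: 0→3
C: 3→17

17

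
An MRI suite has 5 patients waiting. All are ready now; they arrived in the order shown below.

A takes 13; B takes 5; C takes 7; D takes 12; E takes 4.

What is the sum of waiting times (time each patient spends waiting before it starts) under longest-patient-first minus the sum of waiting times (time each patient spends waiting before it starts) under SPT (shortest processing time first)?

LPT (decreasing processing time): A D C B E.
A: waits 0, runs 0→13
D: waits 13, runs 13→25
C: waits 25, runs 25→32
B: waits 32, runs 32→37
E: waits 37, runs 37→41
Sum = 0+13+25+32+37 = 107.
SPT (increasing processing time): E B C D A.
E: waits 0, runs 0→4
B: waits 4, runs 4→9
C: waits 9, runs 9→16
D: waits 16, runs 16→28
A: waits 28, runs 28→41
Sum = 0+4+9+16+28 = 57.
Difference = 107 − 57 = 50.

50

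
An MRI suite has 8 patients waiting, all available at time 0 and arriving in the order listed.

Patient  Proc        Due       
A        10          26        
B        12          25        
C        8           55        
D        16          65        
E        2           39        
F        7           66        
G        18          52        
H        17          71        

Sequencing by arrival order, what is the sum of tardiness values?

FIFO (arrival order): A B C D E F G H.
A: 0→10, due 26, tardiness 0
B: 10→22, due 25, tardiness 0
C: 22→30, due 55, tardiness 0
D: 30→46, due 65, tardiness 0
E: 46→48, due 39, tardiness 9
F: 48→55, due 66, tardiness 0
G: 55→73, due 52, tardiness 21
H: 73→90, due 71, tardiness 19
Sum = 0+0+0+0+9+0+21+19 = 49.

49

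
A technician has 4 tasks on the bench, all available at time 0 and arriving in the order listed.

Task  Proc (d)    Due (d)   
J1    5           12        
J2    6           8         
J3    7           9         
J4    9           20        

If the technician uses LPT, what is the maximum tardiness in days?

LPT (decreasing processing time): J4 J3 J2 J1.
J4: 0→9, due 20, tardiness 0
J3: 9→16, due 9, tardiness 7
J2: 16→22, due 8, tardiness 14
J1: 22→27, due 12, tardiness 15
Maximum = 15.

15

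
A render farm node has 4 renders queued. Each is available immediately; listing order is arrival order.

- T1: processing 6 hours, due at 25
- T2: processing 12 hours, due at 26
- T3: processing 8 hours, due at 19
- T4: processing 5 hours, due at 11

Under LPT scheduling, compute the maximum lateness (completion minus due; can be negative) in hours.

LPT (decreasing processing time): T2 T3 T1 T4.
T2: 0→12, due 26, lateness -14
T3: 12→20, due 19, lateness 1
T1: 20→26, due 25, lateness 1
T4: 26→31, due 11, lateness 20
Maximum = 20.

20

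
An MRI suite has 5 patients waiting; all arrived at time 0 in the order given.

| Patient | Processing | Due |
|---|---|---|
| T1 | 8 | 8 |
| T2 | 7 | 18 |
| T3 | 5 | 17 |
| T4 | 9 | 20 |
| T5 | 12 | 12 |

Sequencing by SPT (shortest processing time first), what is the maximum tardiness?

SPT (increasing processing time): T3 T2 T1 T4 T5.
T3: 0→5, due 17, tardiness 0
T2: 5→12, due 18, tardiness 0
T1: 12→20, due 8, tardiness 12
T4: 20→29, due 20, tardiness 9
T5: 29→41, due 12, tardiness 29
Maximum = 29.

29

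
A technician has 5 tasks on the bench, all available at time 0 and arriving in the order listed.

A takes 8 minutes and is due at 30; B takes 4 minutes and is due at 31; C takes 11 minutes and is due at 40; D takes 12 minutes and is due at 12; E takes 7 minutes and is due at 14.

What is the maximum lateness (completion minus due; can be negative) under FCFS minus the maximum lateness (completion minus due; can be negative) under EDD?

23

FIFO (arrival order): A B C D E.
A: 0→8, due 30, lateness -22
B: 8→12, due 31, lateness -19
C: 12→23, due 40, lateness -17
D: 23→35, due 12, lateness 23
E: 35→42, due 14, lateness 28
Maximum = 28.
EDD (increasing due date): D E A B C.
D: 0→12, due 12, lateness 0
E: 12→19, due 14, lateness 5
A: 19→27, due 30, lateness -3
B: 27→31, due 31, lateness 0
C: 31→42, due 40, lateness 2
Maximum = 5.
Difference = 28 − 5 = 23.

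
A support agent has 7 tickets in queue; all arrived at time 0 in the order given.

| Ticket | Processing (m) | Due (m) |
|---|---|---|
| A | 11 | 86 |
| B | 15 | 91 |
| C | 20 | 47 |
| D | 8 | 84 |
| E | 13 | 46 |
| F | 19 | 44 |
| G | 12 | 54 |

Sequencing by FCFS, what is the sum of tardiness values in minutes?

FIFO (arrival order): A B C D E F G.
A: 0→11, due 86, tardiness 0
B: 11→26, due 91, tardiness 0
C: 26→46, due 47, tardiness 0
D: 46→54, due 84, tardiness 0
E: 54→67, due 46, tardiness 21
F: 67→86, due 44, tardiness 42
G: 86→98, due 54, tardiness 44
Sum = 0+0+0+0+21+42+44 = 107.

107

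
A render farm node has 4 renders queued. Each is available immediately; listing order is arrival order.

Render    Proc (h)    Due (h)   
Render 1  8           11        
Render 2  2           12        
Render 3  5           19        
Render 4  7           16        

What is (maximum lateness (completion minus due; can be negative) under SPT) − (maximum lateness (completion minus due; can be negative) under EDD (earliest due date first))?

8

SPT (increasing processing time): Render 2 Render 3 Render 4 Render 1.
Render 2: 0→2, due 12, lateness -10
Render 3: 2→7, due 19, lateness -12
Render 4: 7→14, due 16, lateness -2
Render 1: 14→22, due 11, lateness 11
Maximum = 11.
EDD (increasing due date): Render 1 Render 2 Render 4 Render 3.
Render 1: 0→8, due 11, lateness -3
Render 2: 8→10, due 12, lateness -2
Render 4: 10→17, due 16, lateness 1
Render 3: 17→22, due 19, lateness 3
Maximum = 3.
Difference = 11 − 3 = 8.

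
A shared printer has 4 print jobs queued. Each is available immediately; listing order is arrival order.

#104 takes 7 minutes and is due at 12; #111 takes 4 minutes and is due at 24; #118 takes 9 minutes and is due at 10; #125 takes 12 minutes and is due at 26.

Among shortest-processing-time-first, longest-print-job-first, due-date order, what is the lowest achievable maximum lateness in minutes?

6

SPT (increasing processing time): #111 #104 #118 #125.
#111: 0→4, due 24, lateness -20
#104: 4→11, due 12, lateness -1
#118: 11→20, due 10, lateness 10
#125: 20→32, due 26, lateness 6
Maximum = 10.
LPT (decreasing processing time): #125 #118 #104 #111.
#125: 0→12, due 26, lateness -14
#118: 12→21, due 10, lateness 11
#104: 21→28, due 12, lateness 16
#111: 28→32, due 24, lateness 8
Maximum = 16.
EDD (increasing due date): #118 #104 #111 #125.
#118: 0→9, due 10, lateness -1
#104: 9→16, due 12, lateness 4
#111: 16→20, due 24, lateness -4
#125: 20→32, due 26, lateness 6
Maximum = 6.
SPT 10, LPT 16, EDD 6 → minimum 6.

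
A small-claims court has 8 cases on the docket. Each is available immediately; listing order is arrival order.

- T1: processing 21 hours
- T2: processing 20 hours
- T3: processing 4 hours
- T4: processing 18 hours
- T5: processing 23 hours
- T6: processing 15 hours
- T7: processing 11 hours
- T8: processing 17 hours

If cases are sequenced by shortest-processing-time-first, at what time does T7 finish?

15

SPT (increasing processing time): T3 T7 T6 T8 T4 T2 T1 T5.
T3: 0→4
T7: 4→15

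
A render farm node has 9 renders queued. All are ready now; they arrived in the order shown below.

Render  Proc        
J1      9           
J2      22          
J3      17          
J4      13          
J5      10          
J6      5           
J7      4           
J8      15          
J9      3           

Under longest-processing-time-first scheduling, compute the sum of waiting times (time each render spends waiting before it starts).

LPT (decreasing processing time): J2 J3 J8 J4 J5 J1 J6 J7 J9.
J2: waits 0, runs 0→22
J3: waits 22, runs 22→39
J8: waits 39, runs 39→54
J4: waits 54, runs 54→67
J5: waits 67, runs 67→77
J1: waits 77, runs 77→86
J6: waits 86, runs 86→91
J7: waits 91, runs 91→95
J9: waits 95, runs 95→98
Sum = 0+22+39+54+67+77+86+91+95 = 531.

531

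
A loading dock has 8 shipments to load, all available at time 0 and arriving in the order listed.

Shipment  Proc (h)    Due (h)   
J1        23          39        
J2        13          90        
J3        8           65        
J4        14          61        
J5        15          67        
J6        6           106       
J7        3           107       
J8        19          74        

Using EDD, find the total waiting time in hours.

434

EDD (increasing due date): J1 J4 J3 J5 J8 J2 J6 J7.
J1: waits 0, runs 0→23
J4: waits 23, runs 23→37
J3: waits 37, runs 37→45
J5: waits 45, runs 45→60
J8: waits 60, runs 60→79
J2: waits 79, runs 79→92
J6: waits 92, runs 92→98
J7: waits 98, runs 98→101
Sum = 0+23+37+45+60+79+92+98 = 434.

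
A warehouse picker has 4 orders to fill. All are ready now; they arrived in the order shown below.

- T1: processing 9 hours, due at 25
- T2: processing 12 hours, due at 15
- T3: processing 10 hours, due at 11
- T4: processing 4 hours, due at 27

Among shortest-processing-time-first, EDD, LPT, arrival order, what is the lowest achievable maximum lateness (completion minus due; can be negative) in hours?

8

SPT (increasing processing time): T4 T1 T3 T2.
T4: 0→4, due 27, lateness -23
T1: 4→13, due 25, lateness -12
T3: 13→23, due 11, lateness 12
T2: 23→35, due 15, lateness 20
Maximum = 20.
EDD (increasing due date): T3 T2 T1 T4.
T3: 0→10, due 11, lateness -1
T2: 10→22, due 15, lateness 7
T1: 22→31, due 25, lateness 6
T4: 31→35, due 27, lateness 8
Maximum = 8.
LPT (decreasing processing time): T2 T3 T1 T4.
T2: 0→12, due 15, lateness -3
T3: 12→22, due 11, lateness 11
T1: 22→31, due 25, lateness 6
T4: 31→35, due 27, lateness 8
Maximum = 11.
FIFO (arrival order): T1 T2 T3 T4.
T1: 0→9, due 25, lateness -16
T2: 9→21, due 15, lateness 6
T3: 21→31, due 11, lateness 20
T4: 31→35, due 27, lateness 8
Maximum = 20.
SPT 20, EDD 8, LPT 11, FIFO 20 → minimum 8.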